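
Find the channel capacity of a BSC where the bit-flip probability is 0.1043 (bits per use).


H(p) = -p*log2(p) - (1-p)*log2(1-p) = -0.1043*log2(0.1043) - 0.8957*log2(0.8957) = 0.340142 + 0.142338 = 0.4825. C = 1 - H(p) = 1 - 0.4825 = 0.5175

0.5175 bits


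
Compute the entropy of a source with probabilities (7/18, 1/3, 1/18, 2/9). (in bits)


H = -sum(p_i * log2(p_i)). Terms: -(7/18)*log2(7/18) = 0.529888; -(1/3)*log2(1/3) = 0.528321; -(1/18)*log2(1/18) = 0.231663; -(2/9)*log2(2/9) = 0.482206. H = 0.529888 + 0.528321 + 0.231663 + 0.482206 = 1.7721

1.7721 bits


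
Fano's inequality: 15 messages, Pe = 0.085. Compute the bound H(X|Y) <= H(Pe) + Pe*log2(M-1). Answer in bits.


H(Pe) = -Pe*log2(Pe) - (1-Pe)*log2(1-Pe) = -0.085*log2(0.085) - 0.915*log2(0.915) = 0.302293 + 0.117263 = 0.4196. Pe*log2(M-1) = 0.085*log2(14) = 0.323625. Bound = H(Pe) + Pe*log2(M-1) = 0.302293 + 0.117263 + 0.323625 = 0.7432

0.7432 bits


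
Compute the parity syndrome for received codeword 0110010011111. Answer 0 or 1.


Syndrome = XOR of all bits = 0 XOR 1 XOR 1 XOR 0 XOR 0 XOR 1 XOR 0 XOR 0 XOR 1 XOR 1 XOR 1 XOR 1 XOR 1 = 0

0


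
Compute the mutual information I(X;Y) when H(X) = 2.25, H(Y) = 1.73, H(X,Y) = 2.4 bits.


I(X;Y) = H(X) + H(Y) - H(X,Y) = 2.25 + 1.73 - 2.4 = 1.58

1.58 bits


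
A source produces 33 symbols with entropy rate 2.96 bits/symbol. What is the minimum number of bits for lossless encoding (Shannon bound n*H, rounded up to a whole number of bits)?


Minimum bits >= n * H = 33 * 2.96 = 97.68, rounded up to a whole number of bits = 98

98 bits


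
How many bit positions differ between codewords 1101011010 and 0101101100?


Count differing positions: ^ . . . ^ ^ . ^ ^ . = 5 differences

5


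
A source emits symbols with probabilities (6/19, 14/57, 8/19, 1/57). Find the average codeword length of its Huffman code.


Huffman construction (repeatedly merge the two least-probable nodes; each merge adds 1 bit to every symbol beneath it): 1/57 + 14/57 = 5/19; 5/19 + 6/19 = 11/19; 8/19 + 11/19 = 1. Resulting codeword lengths (in the order the probabilities were given): (2, 3, 1, 3). L_avg = sum(p_i * l_i) = 6/19*2 + 14/57*3 + 8/19*1 + 1/57*3 = 35/19 = 1.8421

1.8421 bits


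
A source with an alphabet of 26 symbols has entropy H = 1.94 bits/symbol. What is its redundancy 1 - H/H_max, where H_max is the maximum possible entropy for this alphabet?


H_max = log2(K) = log2(26) = 4.7004 bits/symbol. Redundancy = 1 - H/H_max = 1 - 1.94/4.7004 = 1 - 0.4127 = 0.5873

0.5873


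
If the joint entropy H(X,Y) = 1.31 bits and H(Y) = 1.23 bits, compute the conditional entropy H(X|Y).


H(X|Y) = H(X,Y) - H(Y) = 1.31 - 1.23 = 0.08

0.08 bits


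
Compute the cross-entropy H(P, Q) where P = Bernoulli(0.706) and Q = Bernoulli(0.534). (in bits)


H(P,Q) = -p*log2(q) - (1-p)*log2(1-q). -0.706*log2(0.534) = 0.638992; -0.294*log2(0.466) = 0.323870. H(P,Q) = 0.638992 + 0.323870 = 0.9629

0.9629 bits


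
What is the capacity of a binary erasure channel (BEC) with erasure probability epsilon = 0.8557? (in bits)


C = 1 - epsilon = 1 - 0.8557 = 0.1443

0.1443 bits


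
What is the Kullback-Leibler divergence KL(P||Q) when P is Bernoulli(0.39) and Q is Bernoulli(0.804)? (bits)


KL = p*log2(p/q) + (1-p)*log2((1-p)/(1-q)) = 0.39*log2(0.39/0.804) + 0.61*log2(0.61/0.196) = 0.5921

0.5921 bits


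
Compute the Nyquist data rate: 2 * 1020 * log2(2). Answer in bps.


Rate = 2 * B * log2(M) = 2 * 1020 * 1.0 = 2040.0

2040.0 bps


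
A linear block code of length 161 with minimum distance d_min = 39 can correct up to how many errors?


Correction capability = floor((d-1)/2) = floor((39-1)/2) = 19

19 errors


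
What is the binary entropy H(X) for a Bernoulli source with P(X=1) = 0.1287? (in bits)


H = -p*log2(p) - (1-p)*log2(1-p). -0.1287*log2(0.1287) = 0.380684; -0.8713*log2(0.8713) = 0.173178. H = 0.380684 + 0.173178 = 0.5539

0.5539 bits


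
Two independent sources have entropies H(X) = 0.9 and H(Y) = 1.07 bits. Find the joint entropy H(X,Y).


For independent variables, H(X,Y) = H(X) + H(Y) = 0.9 + 1.07 = 1.97

1.97 bits


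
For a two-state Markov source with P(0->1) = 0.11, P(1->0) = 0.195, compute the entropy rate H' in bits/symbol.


Stationary distribution: pi_0 = p10/(p01+p10) = 0.6393, pi_1 = 0.3607. Entropy rate H' = pi_0*H(p01) + pi_1*H(p10) = 0.6393*0.4999 + 0.3607*0.7118 = 0.5763

0.5763 bits/symbol


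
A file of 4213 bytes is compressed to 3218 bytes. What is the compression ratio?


Ratio = original / compressed = 4213 / 3218 = 1.3092

1.3092


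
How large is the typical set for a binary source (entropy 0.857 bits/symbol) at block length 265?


log2|A_typical| = nH = 265 * 0.857 = 227.105, so |A_typical| ~ 2^227.105 = 2.320e+68

2.320e+68


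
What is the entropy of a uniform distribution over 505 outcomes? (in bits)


H = log2(n) = log2(505) = 8.9801

8.9801 bits


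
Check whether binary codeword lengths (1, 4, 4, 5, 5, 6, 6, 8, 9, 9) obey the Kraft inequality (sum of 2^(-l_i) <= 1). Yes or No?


Kraft sum = sum(2^(-l_i)) = 0.7266, need <= 1. Result: satisfied (a binary prefix-free code with these lengths exists)

Yes


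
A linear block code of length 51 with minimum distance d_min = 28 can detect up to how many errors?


Detection capability = d_min - 1 = 28 - 1 = 27

27 errors


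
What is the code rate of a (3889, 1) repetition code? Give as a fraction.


Rate = k/n = 1/3889

1/3889


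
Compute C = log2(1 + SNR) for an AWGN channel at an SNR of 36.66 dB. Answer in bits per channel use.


SNR_linear = 10^(36.66/10) = 4634.4692; C = log2(1 + SNR_linear) = log2(1 + 4634.4692) = 12.1785

12.1785 bits/channel use


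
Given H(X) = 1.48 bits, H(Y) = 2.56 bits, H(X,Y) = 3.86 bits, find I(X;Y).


I(X;Y) = H(X) + H(Y) - H(X,Y) = 1.48 + 2.56 - 3.86 = 0.18

0.18 bits


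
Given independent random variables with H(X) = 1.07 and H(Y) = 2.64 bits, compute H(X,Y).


For independent variables, H(X,Y) = H(X) + H(Y) = 1.07 + 2.64 = 3.71

3.71 bits


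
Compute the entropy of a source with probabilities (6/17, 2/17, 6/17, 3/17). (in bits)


H = -sum(p_i * log2(p_i)). Terms: -(6/17)*log2(6/17) = 0.530294; -(2/17)*log2(2/17) = 0.363231; -(6/17)*log2(6/17) = 0.530294; -(3/17)*log2(3/17) = 0.441618. H = 0.530294 + 0.363231 + 0.530294 + 0.441618 = 1.8654

1.8654 bits


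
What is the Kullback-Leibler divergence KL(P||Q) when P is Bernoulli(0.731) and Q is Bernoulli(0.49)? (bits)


KL = p*log2(p/q) + (1-p)*log2((1-p)/(1-q)) = 0.731*log2(0.731/0.49) + 0.269*log2(0.269/0.51) = 0.1736

0.1736 bits


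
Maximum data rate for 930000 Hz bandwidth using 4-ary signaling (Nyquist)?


Rate = 2 * B * log2(M) = 2 * 930000 * 2.0 = 3720000.0

3720000.0 bps


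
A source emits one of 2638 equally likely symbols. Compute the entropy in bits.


H = log2(n) = log2(2638) = 11.3652

11.3652 bits


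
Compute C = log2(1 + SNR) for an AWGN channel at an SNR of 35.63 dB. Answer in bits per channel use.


SNR_linear = 10^(35.63/10) = 3655.9479; C = log2(1 + SNR_linear) = log2(1 + 3655.9479) = 11.8364

11.8364 bits/channel use


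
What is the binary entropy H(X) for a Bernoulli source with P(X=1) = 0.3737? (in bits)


H = -p*log2(p) - (1-p)*log2(1-p). -0.3737*log2(0.3737) = 0.530672; -0.6263*log2(0.6263) = 0.422799. H = 0.530672 + 0.422799 = 0.9535

0.9535 bits


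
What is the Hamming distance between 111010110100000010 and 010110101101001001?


Count differing positions: ^ . ^ ^ . . . ^ ^ . . ^ . . ^ . ^ ^ = 9 differences

9


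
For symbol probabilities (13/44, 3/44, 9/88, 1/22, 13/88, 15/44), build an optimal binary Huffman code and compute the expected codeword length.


Huffman construction (repeatedly merge the two least-probable nodes; each merge adds 1 bit to every symbol beneath it): 1/22 + 3/44 = 5/44; 9/88 + 5/44 = 19/88; 13/88 + 19/88 = 4/11; 13/44 + 15/44 = 7/11; 4/11 + 7/11 = 1. Resulting codeword lengths (in the order the probabilities were given): (2, 4, 3, 4, 2, 2). L_avg = sum(p_i * l_i) = 13/44*2 + 3/44*4 + 9/88*3 + 1/22*4 + 13/88*2 + 15/44*2 = 205/88 = 2.3295

2.3295 bits


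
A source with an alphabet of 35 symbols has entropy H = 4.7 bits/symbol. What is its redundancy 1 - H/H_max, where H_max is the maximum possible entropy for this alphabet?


H_max = log2(K) = log2(35) = 5.1293 bits/symbol. Redundancy = 1 - H/H_max = 1 - 4.7/5.1293 = 1 - 0.9163 = 0.0837

0.0837


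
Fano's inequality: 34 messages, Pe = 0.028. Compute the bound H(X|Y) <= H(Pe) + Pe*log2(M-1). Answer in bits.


H(Pe) = -Pe*log2(Pe) - (1-Pe)*log2(1-Pe) = -0.028*log2(0.028) - 0.972*log2(0.972) = 0.144436 + 0.039825 = 0.1843. Pe*log2(M-1) = 0.028*log2(33) = 0.141243. Bound = H(Pe) + Pe*log2(M-1) = 0.144436 + 0.039825 + 0.141243 = 0.3255

0.3255 bits


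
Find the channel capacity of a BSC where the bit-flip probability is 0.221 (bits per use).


H(p) = -p*log2(p) - (1-p)*log2(1-p) = -0.221*log2(0.221) - 0.779*log2(0.779) = 0.481312 + 0.280677 = 0.762. C = 1 - H(p) = 1 - 0.762 = 0.238

0.238 bits


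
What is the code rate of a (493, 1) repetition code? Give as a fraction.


Rate = k/n = 1/493

1/493


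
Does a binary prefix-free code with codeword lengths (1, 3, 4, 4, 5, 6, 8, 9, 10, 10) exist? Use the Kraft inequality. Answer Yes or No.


Kraft sum = sum(2^(-l_i)) = 0.8047, need <= 1. Result: satisfied (a binary prefix-free code with these lengths exists)

Yes


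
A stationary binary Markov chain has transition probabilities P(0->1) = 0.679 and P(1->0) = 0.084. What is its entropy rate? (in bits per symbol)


Stationary distribution: pi_0 = p10/(p01+p10) = 0.1101, pi_1 = 0.8899. Entropy rate H' = pi_0*H(p01) + pi_1*H(p10) = 0.1101*0.9055 + 0.8899*0.4161 = 0.47

0.47 bits/symbol


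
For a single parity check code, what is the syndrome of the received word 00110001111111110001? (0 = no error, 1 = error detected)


Syndrome = XOR of all bits = 0 XOR 0 XOR 1 XOR 1 XOR 0 XOR 0 XOR 0 XOR 1 XOR 1 XOR 1 XOR 1 XOR 1 XOR 1 XOR 1 XOR 1 XOR 1 XOR 0 XOR 0 XOR 0 XOR 1 = 0

0


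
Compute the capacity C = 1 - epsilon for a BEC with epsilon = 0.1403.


C = 1 - epsilon = 1 - 0.1403 = 0.8597

0.8597 bits


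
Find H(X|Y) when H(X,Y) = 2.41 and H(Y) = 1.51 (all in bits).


H(X|Y) = H(X,Y) - H(Y) = 2.41 - 1.51 = 0.9

0.9 bits


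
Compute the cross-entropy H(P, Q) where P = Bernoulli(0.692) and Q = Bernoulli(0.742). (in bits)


H(P,Q) = -p*log2(q) - (1-p)*log2(1-q). -0.692*log2(0.742) = 0.297912; -0.308*log2(0.258) = 0.602004. H(P,Q) = 0.297912 + 0.602004 = 0.8999

0.8999 bits


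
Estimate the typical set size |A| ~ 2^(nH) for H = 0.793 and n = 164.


log2|A_typical| = nH = 164 * 0.793 = 130.052, so |A_typical| ~ 2^130.052 = 1.411e+39

1.411e+39


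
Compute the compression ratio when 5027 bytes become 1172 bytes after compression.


Ratio = original / compressed = 5027 / 1172 = 4.2892

4.2892


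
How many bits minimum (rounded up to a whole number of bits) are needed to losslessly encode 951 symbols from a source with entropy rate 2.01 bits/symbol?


Minimum bits >= n * H = 951 * 2.01 = 1911.51, rounded up to a whole number of bits = 1912

1912 bits


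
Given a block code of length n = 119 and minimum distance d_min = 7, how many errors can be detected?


Detection capability = d_min - 1 = 7 - 1 = 6

6 errors


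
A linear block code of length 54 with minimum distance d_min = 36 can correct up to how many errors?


Correction capability = floor((d-1)/2) = floor((36-1)/2) = 17

17 errors


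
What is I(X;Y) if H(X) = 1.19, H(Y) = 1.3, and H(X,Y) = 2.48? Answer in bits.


I(X;Y) = H(X) + H(Y) - H(X,Y) = 1.19 + 1.3 - 2.48 = 0.01

0.01 bits


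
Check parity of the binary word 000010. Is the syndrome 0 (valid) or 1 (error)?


Syndrome = XOR of all bits = 0 XOR 0 XOR 0 XOR 0 XOR 1 XOR 0 = 1

1


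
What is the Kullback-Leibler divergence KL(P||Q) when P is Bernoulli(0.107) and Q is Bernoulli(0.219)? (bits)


KL = p*log2(p/q) + (1-p)*log2((1-p)/(1-q)) = 0.107*log2(0.107/0.219) + 0.893*log2(0.893/0.781) = 0.0621

0.0621 bits


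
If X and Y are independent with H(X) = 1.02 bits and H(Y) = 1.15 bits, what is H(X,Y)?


For independent variables, H(X,Y) = H(X) + H(Y) = 1.02 + 1.15 = 2.17

2.17 bits


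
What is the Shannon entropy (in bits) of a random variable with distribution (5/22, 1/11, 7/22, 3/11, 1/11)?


H = -sum(p_i * log2(p_i)). Terms: -(5/22)*log2(5/22) = 0.485796; -(1/11)*log2(1/11) = 0.314494; -(7/22)*log2(7/22) = 0.525661; -(3/11)*log2(3/11) = 0.511219; -(1/11)*log2(1/11) = 0.314494. H = 0.485796 + 0.314494 + 0.525661 + 0.511219 + 0.314494 = 2.1517

2.1517 bits


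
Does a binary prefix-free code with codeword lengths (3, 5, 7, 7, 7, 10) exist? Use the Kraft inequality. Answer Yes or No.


Kraft sum = sum(2^(-l_i)) = 0.1807, need <= 1. Result: satisfied (a binary prefix-free code with these lengths exists)

Yes


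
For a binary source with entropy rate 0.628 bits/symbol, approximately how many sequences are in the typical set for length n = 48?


log2|A_typical| = nH = 48 * 0.628 = 30.144, so |A_typical| ~ 2^30.144 = 1.186e+09

1.186e+09


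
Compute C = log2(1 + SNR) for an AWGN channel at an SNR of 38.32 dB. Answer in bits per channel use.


SNR_linear = 10^(38.32/10) = 6792.0363; C = log2(1 + SNR_linear) = log2(1 + 6792.0363) = 12.7298

12.7298 bits/channel use


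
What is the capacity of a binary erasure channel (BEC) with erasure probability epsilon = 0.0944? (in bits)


C = 1 - epsilon = 1 - 0.0944 = 0.9056

0.9056 bits


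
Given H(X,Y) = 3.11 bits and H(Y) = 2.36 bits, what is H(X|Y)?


H(X|Y) = H(X,Y) - H(Y) = 3.11 - 2.36 = 0.75

0.75 bits


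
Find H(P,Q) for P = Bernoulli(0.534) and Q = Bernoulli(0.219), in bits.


H(P,Q) = -p*log2(q) - (1-p)*log2(1-q). -0.534*log2(0.219) = 1.169993; -0.466*log2(0.781) = 0.166178. H(P,Q) = 1.169993 + 0.166178 = 1.3362

1.3362 bits


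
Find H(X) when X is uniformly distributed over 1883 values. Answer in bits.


H = log2(n) = log2(1883) = 10.8788

10.8788 bits


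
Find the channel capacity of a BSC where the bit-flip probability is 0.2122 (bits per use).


H(p) = -p*log2(p) - (1-p)*log2(1-p) = -0.2122*log2(0.2122) - 0.7878*log2(0.7878) = 0.474586 + 0.271081 = 0.7457. C = 1 - H(p) = 1 - 0.7457 = 0.2543

0.2543 bits


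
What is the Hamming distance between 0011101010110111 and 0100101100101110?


Count differing positions: . ^ ^ ^ . . . ^ ^ . . ^ ^ . . ^ = 8 differences

8


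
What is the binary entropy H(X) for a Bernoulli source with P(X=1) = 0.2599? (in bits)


H = -p*log2(p) - (1-p)*log2(1-p). -0.2599*log2(0.2599) = 0.505238; -0.7401*log2(0.7401) = 0.321357. H = 0.505238 + 0.321357 = 0.8266

0.8266 bits


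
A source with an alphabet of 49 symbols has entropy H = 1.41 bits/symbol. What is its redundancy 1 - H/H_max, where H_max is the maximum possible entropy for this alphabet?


H_max = log2(K) = log2(49) = 5.6147 bits/symbol. Redundancy = 1 - H/H_max = 1 - 1.41/5.6147 = 1 - 0.2511 = 0.7489

0.7489


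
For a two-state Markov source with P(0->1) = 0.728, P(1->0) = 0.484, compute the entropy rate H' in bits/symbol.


Stationary distribution: pi_0 = p10/(p01+p10) = 0.3993, pi_1 = 0.6007. Entropy rate H' = pi_0*H(p01) + pi_1*H(p10) = 0.3993*0.8443 + 0.6007*0.9993 = 0.9374

0.9374 bits/symbol


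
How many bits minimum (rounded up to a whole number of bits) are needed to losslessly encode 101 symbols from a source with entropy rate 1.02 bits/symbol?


Minimum bits >= n * H = 101 * 1.02 = 103.02, rounded up to a whole number of bits = 104

104 bits


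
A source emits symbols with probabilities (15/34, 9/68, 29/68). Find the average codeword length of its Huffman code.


Huffman construction (repeatedly merge the two least-probable nodes; each merge adds 1 bit to every symbol beneath it): 9/68 + 29/68 = 19/34; 15/34 + 19/34 = 1. Resulting codeword lengths (in the order the probabilities were given): (1, 2, 2). L_avg = sum(p_i * l_i) = 15/34*1 + 9/68*2 + 29/68*2 = 53/34 = 1.5588

1.5588 bits


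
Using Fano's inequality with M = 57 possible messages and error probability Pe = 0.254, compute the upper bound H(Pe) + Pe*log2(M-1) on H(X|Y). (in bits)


H(Pe) = -Pe*log2(Pe) - (1-Pe)*log2(1-Pe) = -0.254*log2(0.254) - 0.746*log2(0.746) = 0.502183 + 0.315373 = 0.8176. Pe*log2(M-1) = 0.254*log2(56) = 1.475068. Bound = H(Pe) + Pe*log2(M-1) = 0.502183 + 0.315373 + 1.475068 = 2.2926

2.2926 bits


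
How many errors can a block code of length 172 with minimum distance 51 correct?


Correction capability = floor((d-1)/2) = floor((51-1)/2) = 25

25 errors


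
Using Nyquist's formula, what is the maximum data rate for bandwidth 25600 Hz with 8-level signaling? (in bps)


Rate = 2 * B * log2(M) = 2 * 25600 * 3.0 = 153600.0

153600.0 bps


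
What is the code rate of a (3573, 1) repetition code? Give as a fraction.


Rate = k/n = 1/3573

1/3573


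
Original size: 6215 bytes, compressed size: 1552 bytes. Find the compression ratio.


Ratio = original / compressed = 6215 / 1552 = 4.0045

4.0045


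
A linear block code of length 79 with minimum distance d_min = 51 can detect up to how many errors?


Detection capability = d_min - 1 = 51 - 1 = 50

50 errors


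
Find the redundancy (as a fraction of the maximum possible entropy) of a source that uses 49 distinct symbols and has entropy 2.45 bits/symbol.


H_max = log2(K) = log2(49) = 5.6147 bits/symbol. Redundancy = 1 - H/H_max = 1 - 2.45/5.6147 = 1 - 0.4364 = 0.5636

0.5636


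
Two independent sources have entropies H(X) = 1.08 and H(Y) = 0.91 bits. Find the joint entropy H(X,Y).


For independent variables, H(X,Y) = H(X) + H(Y) = 1.08 + 0.91 = 1.99

1.99 bits


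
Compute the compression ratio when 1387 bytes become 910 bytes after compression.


Ratio = original / compressed = 1387 / 910 = 1.5242

1.5242


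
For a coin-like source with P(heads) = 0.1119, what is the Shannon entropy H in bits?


H = -p*log2(p) - (1-p)*log2(1-p). -0.1119*log2(0.1119) = 0.353572; -0.8881*log2(0.8881) = 0.152048. H = 0.353572 + 0.152048 = 0.5056

0.5056 bits


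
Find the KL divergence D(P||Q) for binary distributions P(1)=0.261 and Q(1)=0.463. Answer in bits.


KL = p*log2(p/q) + (1-p)*log2((1-p)/(1-q)) = 0.261*log2(0.261/0.463) + 0.739*log2(0.739/0.537) = 0.1246

0.1246 bits


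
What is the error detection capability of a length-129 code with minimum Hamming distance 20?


Detection capability = d_min - 1 = 20 - 1 = 19

19 errors


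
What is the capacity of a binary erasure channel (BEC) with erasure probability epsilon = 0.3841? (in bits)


C = 1 - epsilon = 1 - 0.3841 = 0.6159

0.6159 bits


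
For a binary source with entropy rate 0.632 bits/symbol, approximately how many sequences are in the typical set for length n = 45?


log2|A_typical| = nH = 45 * 0.632 = 28.44, so |A_typical| ~ 2^28.44 = 3.642e+08

3.642e+08


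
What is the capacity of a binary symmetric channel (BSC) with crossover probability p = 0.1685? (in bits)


H(p) = -p*log2(p) - (1-p)*log2(1-p) = -0.1685*log2(0.1685) - 0.8315*log2(0.8315) = 0.432907 + 0.221355 = 0.6543. C = 1 - H(p) = 1 - 0.6543 = 0.3457

0.3457 bits


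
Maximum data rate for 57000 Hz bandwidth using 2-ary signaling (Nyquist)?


Rate = 2 * B * log2(M) = 2 * 57000 * 1.0 = 114000.0

114000.0 bps


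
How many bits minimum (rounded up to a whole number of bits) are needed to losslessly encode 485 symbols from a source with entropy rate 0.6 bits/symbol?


Minimum bits >= n * H = 485 * 0.6 = 291.0, rounded up to a whole number of bits = 291

291 bits


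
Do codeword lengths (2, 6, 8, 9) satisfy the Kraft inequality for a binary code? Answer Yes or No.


Kraft sum = sum(2^(-l_i)) = 0.2715, need <= 1. Result: satisfied (a binary prefix-free code with these lengths exists)

Yes


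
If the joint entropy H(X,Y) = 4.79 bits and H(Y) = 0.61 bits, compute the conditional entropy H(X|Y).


H(X|Y) = H(X,Y) - H(Y) = 4.79 - 0.61 = 4.18

4.18 bits


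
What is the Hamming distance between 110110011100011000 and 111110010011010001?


Count differing positions: . . ^ . . . . . ^ ^ ^ ^ . . ^ . . ^ = 7 differences

7


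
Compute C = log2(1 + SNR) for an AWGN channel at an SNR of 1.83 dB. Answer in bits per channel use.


SNR_linear = 10^(1.83/10) = 1.5241; C = log2(1 + SNR_linear) = log2(1 + 1.5241) = 1.3357

1.3357 bits/channel use


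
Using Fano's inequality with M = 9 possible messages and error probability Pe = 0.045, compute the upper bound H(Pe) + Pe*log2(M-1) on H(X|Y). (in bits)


H(Pe) = -Pe*log2(Pe) - (1-Pe)*log2(1-Pe) = -0.045*log2(0.045) - 0.955*log2(0.955) = 0.201327 + 0.063438 = 0.2648. Pe*log2(M-1) = 0.045*log2(8) = 0.135000. Bound = H(Pe) + Pe*log2(M-1) = 0.201327 + 0.063438 + 0.135000 = 0.3998

0.3998 bits


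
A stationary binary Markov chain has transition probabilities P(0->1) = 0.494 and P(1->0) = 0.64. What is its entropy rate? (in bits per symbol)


Stationary distribution: pi_0 = p10/(p01+p10) = 0.5644, pi_1 = 0.4356. Entropy rate H' = pi_0*H(p01) + pi_1*H(p10) = 0.5644*0.9999 + 0.4356*0.9427 = 0.975

0.975 bits/symbol


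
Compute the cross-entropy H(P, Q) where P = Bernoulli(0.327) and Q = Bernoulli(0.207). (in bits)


H(P,Q) = -p*log2(q) - (1-p)*log2(1-q). -0.327*log2(0.207) = 0.743041; -0.673*log2(0.793) = 0.225191. H(P,Q) = 0.743041 + 0.225191 = 0.9682

0.9682 bits


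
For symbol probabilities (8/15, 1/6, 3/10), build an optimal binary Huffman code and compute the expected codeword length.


Huffman construction (repeatedly merge the two least-probable nodes; each merge adds 1 bit to every symbol beneath it): 1/6 + 3/10 = 7/15; 7/15 + 8/15 = 1. Resulting codeword lengths (in the order the probabilities were given): (1, 2, 2). L_avg = sum(p_i * l_i) = 8/15*1 + 1/6*2 + 3/10*2 = 22/15 = 1.4667

1.4667 bits


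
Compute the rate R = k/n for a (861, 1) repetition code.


Rate = k/n = 1/861

1/861


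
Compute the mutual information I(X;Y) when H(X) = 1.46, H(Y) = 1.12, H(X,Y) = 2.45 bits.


I(X;Y) = H(X) + H(Y) - H(X,Y) = 1.46 + 1.12 - 2.45 = 0.13

0.13 bits


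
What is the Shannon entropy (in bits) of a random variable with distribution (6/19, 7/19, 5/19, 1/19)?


H = -sum(p_i * log2(p_i)). Terms: -(6/19)*log2(6/19) = 0.525147; -(7/19)*log2(7/19) = 0.530737; -(5/19)*log2(5/19) = 0.506842; -(1/19)*log2(1/19) = 0.223575. H = 0.525147 + 0.530737 + 0.506842 + 0.223575 = 1.7863

1.7863 bits


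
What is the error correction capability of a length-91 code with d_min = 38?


Correction capability = floor((d-1)/2) = floor((38-1)/2) = 18

18 errors


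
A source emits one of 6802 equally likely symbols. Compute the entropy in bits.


H = log2(n) = log2(6802) = 12.7317

12.7317 bits


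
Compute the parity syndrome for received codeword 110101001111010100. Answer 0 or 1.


Syndrome = XOR of all bits = 1 XOR 1 XOR 0 XOR 1 XOR 0 XOR 1 XOR 0 XOR 0 XOR 1 XOR 1 XOR 1 XOR 1 XOR 0 XOR 1 XOR 0 XOR 1 XOR 0 XOR 0 = 0

0


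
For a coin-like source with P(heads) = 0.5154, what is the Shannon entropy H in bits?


H = -p*log2(p) - (1-p)*log2(1-p). -0.5154*log2(0.5154) = 0.492844; -0.4846*log2(0.4846) = 0.506472. H = 0.492844 + 0.506472 = 0.9993

0.9993 bits


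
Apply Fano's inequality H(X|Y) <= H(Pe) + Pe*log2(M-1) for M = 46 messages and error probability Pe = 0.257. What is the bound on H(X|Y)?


H(Pe) = -Pe*log2(Pe) - (1-Pe)*log2(1-Pe) = -0.257*log2(0.257) - 0.743*log2(0.743) = 0.503761 + 0.318424 = 0.8222. Pe*log2(M-1) = 0.257*log2(45) = 1.411406. Bound = H(Pe) + Pe*log2(M-1) = 0.503761 + 0.318424 + 1.411406 = 2.2336

2.2336 bits


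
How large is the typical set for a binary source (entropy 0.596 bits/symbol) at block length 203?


log2|A_typical| = nH = 203 * 0.596 = 120.988, so |A_typical| ~ 2^120.988 = 2.636e+36

2.636e+36


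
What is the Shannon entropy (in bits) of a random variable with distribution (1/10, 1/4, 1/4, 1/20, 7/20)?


H = -sum(p_i * log2(p_i)). Terms: -(1/10)*log2(1/10) = 0.332193; -(1/4)*log2(1/4) = 0.500000; -(1/4)*log2(1/4) = 0.500000; -(1/20)*log2(1/20) = 0.216096; -(7/20)*log2(7/20) = 0.530101. H = 0.332193 + 0.500000 + 0.500000 + 0.216096 + 0.530101 = 2.0784

2.0784 bits


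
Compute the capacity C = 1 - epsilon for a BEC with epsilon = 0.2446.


C = 1 - epsilon = 1 - 0.2446 = 0.7554

0.7554 bits


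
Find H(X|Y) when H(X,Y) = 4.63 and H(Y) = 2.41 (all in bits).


H(X|Y) = H(X,Y) - H(Y) = 4.63 - 2.41 = 2.22

2.22 bits


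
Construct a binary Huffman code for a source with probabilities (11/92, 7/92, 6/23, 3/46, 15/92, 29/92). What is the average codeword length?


Huffman construction (repeatedly merge the two least-probable nodes; each merge adds 1 bit to every symbol beneath it): 3/46 + 7/92 = 13/92; 11/92 + 13/92 = 6/23; 15/92 + 6/23 = 39/92; 6/23 + 29/92 = 53/92; 39/92 + 53/92 = 1. Resulting codeword lengths (in the order the probabilities were given): (3, 4, 2, 4, 2, 2). L_avg = sum(p_i * l_i) = 11/92*3 + 7/92*4 + 6/23*2 + 3/46*4 + 15/92*2 + 29/92*2 = 221/92 = 2.4022

2.4022 bits


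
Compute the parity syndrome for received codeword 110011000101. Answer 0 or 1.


Syndrome = XOR of all bits = 1 XOR 1 XOR 0 XOR 0 XOR 1 XOR 1 XOR 0 XOR 0 XOR 0 XOR 1 XOR 0 XOR 1 = 0

0


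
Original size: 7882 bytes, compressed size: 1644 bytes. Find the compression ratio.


Ratio = original / compressed = 7882 / 1644 = 4.7944

4.7944


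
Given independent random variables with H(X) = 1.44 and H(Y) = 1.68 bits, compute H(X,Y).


For independent variables, H(X,Y) = H(X) + H(Y) = 1.44 + 1.68 = 3.12

3.12 bits


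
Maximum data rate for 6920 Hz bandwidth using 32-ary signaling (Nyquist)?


Rate = 2 * B * log2(M) = 2 * 6920 * 5.0 = 69200.0

69200.0 bps


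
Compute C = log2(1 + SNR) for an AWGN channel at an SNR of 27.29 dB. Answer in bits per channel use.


SNR_linear = 10^(27.29/10) = 535.7967; C = log2(1 + SNR_linear) = log2(1 + 535.7967) = 9.0682

9.0682 bits/channel use


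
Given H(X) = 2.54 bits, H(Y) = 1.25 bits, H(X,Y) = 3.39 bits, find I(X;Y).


I(X;Y) = H(X) + H(Y) - H(X,Y) = 2.54 + 1.25 - 3.39 = 0.4

0.4 bits


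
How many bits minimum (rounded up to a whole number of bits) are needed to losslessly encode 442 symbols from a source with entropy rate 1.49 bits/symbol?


Minimum bits >= n * H = 442 * 1.49 = 658.58, rounded up to a whole number of bits = 659

659 bits


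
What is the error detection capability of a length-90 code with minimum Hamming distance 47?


Detection capability = d_min - 1 = 47 - 1 = 46

46 errors


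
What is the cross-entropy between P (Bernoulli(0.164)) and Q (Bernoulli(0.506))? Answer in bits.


H(P,Q) = -p*log2(q) - (1-p)*log2(1-q). -0.164*log2(0.506) = 0.161178; -0.836*log2(0.494) = 0.850561. H(P,Q) = 0.161178 + 0.850561 = 1.0117

1.0117 bits


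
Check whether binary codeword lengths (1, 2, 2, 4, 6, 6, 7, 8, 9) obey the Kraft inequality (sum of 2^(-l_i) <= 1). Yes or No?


Kraft sum = sum(2^(-l_i)) = 1.1074, need <= 1. Result: violated (a binary prefix-free code with these lengths cannot exist)

No


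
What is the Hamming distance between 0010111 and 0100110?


Count differing positions: . ^ ^ . . . ^ = 3 differences

3


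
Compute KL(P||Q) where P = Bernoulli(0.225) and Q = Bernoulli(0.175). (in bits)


KL = p*log2(p/q) + (1-p)*log2((1-p)/(1-q)) = 0.225*log2(0.225/0.175) + 0.775*log2(0.775/0.825) = 0.0117

0.0117 bits


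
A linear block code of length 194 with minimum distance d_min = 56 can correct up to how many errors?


Correction capability = floor((d-1)/2) = floor((56-1)/2) = 27

27 errors


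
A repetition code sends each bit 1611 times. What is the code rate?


Rate = k/n = 1/1611

1/1611


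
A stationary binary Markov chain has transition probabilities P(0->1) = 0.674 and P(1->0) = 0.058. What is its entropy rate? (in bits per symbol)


Stationary distribution: pi_0 = p10/(p01+p10) = 0.0792, pi_1 = 0.9208. Entropy rate H' = pi_0*H(p01) + pi_1*H(p10) = 0.0792*0.9108 + 0.9208*0.3195 = 0.3663

0.3663 bits/symbol


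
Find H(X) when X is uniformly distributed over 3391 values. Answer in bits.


H = log2(n) = log2(3391) = 11.7275

11.7275 bits


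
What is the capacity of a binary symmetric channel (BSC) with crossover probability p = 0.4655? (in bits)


H(p) = -p*log2(p) - (1-p)*log2(1-p) = -0.4655*log2(0.4655) - 0.5345*log2(0.5345) = 0.513515 + 0.483048 = 0.9966. C = 1 - H(p) = 1 - 0.9966 = 0.0034

0.0034 bits


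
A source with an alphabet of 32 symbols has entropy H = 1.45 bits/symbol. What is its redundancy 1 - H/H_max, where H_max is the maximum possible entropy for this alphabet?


H_max = log2(K) = log2(32) = 5.0 bits/symbol. Redundancy = 1 - H/H_max = 1 - 1.45/5.0 = 1 - 0.29 = 0.71

0.71


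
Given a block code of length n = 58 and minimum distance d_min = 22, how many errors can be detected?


Detection capability = d_min - 1 = 22 - 1 = 21

21 errors


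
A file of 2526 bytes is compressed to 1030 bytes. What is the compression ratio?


Ratio = original / compressed = 2526 / 1030 = 2.4524

2.4524


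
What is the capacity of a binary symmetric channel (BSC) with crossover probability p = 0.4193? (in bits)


H(p) = -p*log2(p) - (1-p)*log2(1-p) = -0.4193*log2(0.4193) - 0.5807*log2(0.5807) = 0.525779 + 0.455347 = 0.9811. C = 1 - H(p) = 1 - 0.9811 = 0.0189

0.0189 bits


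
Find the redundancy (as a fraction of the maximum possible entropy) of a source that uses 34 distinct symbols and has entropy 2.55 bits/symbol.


H_max = log2(K) = log2(34) = 5.0875 bits/symbol. Redundancy = 1 - H/H_max = 1 - 2.55/5.0875 = 1 - 0.5012 = 0.4988

0.4988


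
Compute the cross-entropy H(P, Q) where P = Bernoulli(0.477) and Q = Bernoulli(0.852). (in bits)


H(P,Q) = -p*log2(q) - (1-p)*log2(1-q). -0.477*log2(0.852) = 0.110223; -0.523*log2(0.148) = 1.441561. H(P,Q) = 0.110223 + 1.441561 = 1.5518

1.5518 bits


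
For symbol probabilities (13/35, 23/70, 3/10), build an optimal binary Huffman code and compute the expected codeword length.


Huffman construction (repeatedly merge the two least-probable nodes; each merge adds 1 bit to every symbol beneath it): 3/10 + 23/70 = 22/35; 13/35 + 22/35 = 1. Resulting codeword lengths (in the order the probabilities were given): (1, 2, 2). L_avg = sum(p_i * l_i) = 13/35*1 + 23/70*2 + 3/10*2 = 57/35 = 1.6286

1.6286 bits


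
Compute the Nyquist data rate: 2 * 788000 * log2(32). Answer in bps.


Rate = 2 * B * log2(M) = 2 * 788000 * 5.0 = 7880000.0

7880000.0 bps


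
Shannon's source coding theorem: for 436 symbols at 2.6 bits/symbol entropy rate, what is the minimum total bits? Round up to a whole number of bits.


Minimum bits >= n * H = 436 * 2.6 = 1133.6, rounded up to a whole number of bits = 1134

1134 bits


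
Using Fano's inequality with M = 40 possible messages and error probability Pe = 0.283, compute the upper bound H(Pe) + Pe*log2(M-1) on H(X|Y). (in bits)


H(Pe) = -Pe*log2(Pe) - (1-Pe)*log2(1-Pe) = -0.283*log2(0.283) - 0.717*log2(0.717) = 0.515379 + 0.344128 = 0.8595. Pe*log2(M-1) = 0.283*log2(39) = 1.495769. Bound = H(Pe) + Pe*log2(M-1) = 0.515379 + 0.344128 + 1.495769 = 2.3553

2.3553 bits


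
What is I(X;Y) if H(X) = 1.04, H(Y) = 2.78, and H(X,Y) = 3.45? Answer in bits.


I(X;Y) = H(X) + H(Y) - H(X,Y) = 1.04 + 2.78 - 3.45 = 0.37

0.37 bits


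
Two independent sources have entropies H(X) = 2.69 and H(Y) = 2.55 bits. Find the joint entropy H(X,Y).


For independent variables, H(X,Y) = H(X) + H(Y) = 2.69 + 2.55 = 5.24

5.24 bits


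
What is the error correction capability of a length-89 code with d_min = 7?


Correction capability = floor((d-1)/2) = floor((7-1)/2) = 3

3 errors


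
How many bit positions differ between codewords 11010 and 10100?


Count differing positions: . ^ ^ ^ . = 3 differences

3


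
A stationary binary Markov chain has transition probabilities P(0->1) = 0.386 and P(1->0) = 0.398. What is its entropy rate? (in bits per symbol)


Stationary distribution: pi_0 = p10/(p01+p10) = 0.5077, pi_1 = 0.4923. Entropy rate H' = pi_0*H(p01) + pi_1*H(p10) = 0.5077*0.9622 + 0.4923*0.9698 = 0.9659

0.9659 bits/symbol


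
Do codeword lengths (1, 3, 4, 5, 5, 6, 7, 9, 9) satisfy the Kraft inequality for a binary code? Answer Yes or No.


Kraft sum = sum(2^(-l_i)) = 0.7773, need <= 1. Result: satisfied (a binary prefix-free code with these lengths exists)

Yes


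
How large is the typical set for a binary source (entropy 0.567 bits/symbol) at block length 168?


log2|A_typical| = nH = 168 * 0.567 = 95.256, so |A_typical| ~ 2^95.256 = 4.731e+28

4.731e+28


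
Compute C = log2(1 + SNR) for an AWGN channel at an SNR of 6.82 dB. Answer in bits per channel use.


SNR_linear = 10^(6.82/10) = 4.8084; C = log2(1 + SNR_linear) = log2(1 + 4.8084) = 2.5381

2.5381 bits/channel use


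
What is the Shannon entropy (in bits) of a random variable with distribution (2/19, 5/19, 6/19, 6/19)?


H = -sum(p_i * log2(p_i)). Terms: -(2/19)*log2(2/19) = 0.341887; -(5/19)*log2(5/19) = 0.506842; -(6/19)*log2(6/19) = 0.525147; -(6/19)*log2(6/19) = 0.525147. H = 0.341887 + 0.506842 + 0.525147 + 0.525147 = 1.899

1.899 bits


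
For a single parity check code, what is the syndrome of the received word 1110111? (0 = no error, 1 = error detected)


Syndrome = XOR of all bits = 1 XOR 1 XOR 1 XOR 0 XOR 1 XOR 1 XOR 1 = 0

0


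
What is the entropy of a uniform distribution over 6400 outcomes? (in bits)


H = log2(n) = log2(6400) = 12.6439

12.6439 bits


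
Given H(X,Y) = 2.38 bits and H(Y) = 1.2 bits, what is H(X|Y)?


H(X|Y) = H(X,Y) - H(Y) = 2.38 - 1.2 = 1.18

1.18 bits


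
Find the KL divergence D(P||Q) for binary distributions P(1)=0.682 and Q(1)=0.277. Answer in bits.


KL = p*log2(p/q) + (1-p)*log2((1-p)/(1-q)) = 0.682*log2(0.682/0.277) + 0.318*log2(0.318/0.723) = 0.5097

0.5097 bits


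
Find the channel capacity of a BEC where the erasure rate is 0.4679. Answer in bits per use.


C = 1 - epsilon = 1 - 0.4679 = 0.5321

0.5321 bits


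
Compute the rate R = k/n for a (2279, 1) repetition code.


Rate = k/n = 1/2279

1/2279


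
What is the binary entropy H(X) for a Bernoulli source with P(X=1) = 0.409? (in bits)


H = -p*log2(p) - (1-p)*log2(1-p). -0.409*log2(0.409) = 0.527539; -0.591*log2(0.591) = 0.448433. H = 0.527539 + 0.448433 = 0.976

0.976 bits


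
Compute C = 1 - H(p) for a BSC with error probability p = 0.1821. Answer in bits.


H(p) = -p*log2(p) - (1-p)*log2(1-p) = -0.1821*log2(0.1821) - 0.8179*log2(0.8179) = 0.447456 + 0.237194 = 0.6846. C = 1 - H(p) = 1 - 0.6846 = 0.3154

0.3154 bits


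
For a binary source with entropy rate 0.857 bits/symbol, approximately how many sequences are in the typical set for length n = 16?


log2|A_typical| = nH = 16 * 0.857 = 13.712, so |A_typical| ~ 2^13.712 = 1.342e+04

1.342e+04


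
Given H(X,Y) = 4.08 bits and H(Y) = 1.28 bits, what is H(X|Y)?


H(X|Y) = H(X,Y) - H(Y) = 4.08 - 1.28 = 2.8

2.8 bits


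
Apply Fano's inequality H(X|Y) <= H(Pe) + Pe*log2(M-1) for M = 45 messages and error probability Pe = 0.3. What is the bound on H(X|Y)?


H(Pe) = -Pe*log2(Pe) - (1-Pe)*log2(1-Pe) = -0.3*log2(0.3) - 0.7*log2(0.7) = 0.521090 + 0.360201 = 0.8813. Pe*log2(M-1) = 0.3*log2(44) = 1.637829. Bound = H(Pe) + Pe*log2(M-1) = 0.521090 + 0.360201 + 1.637829 = 2.5191

2.5191 bits


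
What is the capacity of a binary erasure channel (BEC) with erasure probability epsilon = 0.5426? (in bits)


C = 1 - epsilon = 1 - 0.5426 = 0.4574

0.4574 bits


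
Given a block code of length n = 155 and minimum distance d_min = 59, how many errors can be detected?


Detection capability = d_min - 1 = 59 - 1 = 58

58 errors


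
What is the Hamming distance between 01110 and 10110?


Count differing positions: ^ ^ . . . = 2 differences

2


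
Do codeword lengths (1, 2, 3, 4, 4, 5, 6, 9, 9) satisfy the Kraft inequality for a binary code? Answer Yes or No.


Kraft sum = sum(2^(-l_i)) = 1.0508, need <= 1. Result: violated (a binary prefix-free code with these lengths cannot exist)

No


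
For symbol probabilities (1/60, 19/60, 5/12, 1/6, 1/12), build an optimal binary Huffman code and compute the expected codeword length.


Huffman construction (repeatedly merge the two least-probable nodes; each merge adds 1 bit to every symbol beneath it): 1/60 + 1/12 = 1/10; 1/10 + 1/6 = 4/15; 4/15 + 19/60 = 7/12; 5/12 + 7/12 = 1. Resulting codeword lengths (in the order the probabilities were given): (4, 2, 1, 3, 4). L_avg = sum(p_i * l_i) = 1/60*4 + 19/60*2 + 5/12*1 + 1/6*3 + 1/12*4 = 39/20 = 1.95

1.95 bits


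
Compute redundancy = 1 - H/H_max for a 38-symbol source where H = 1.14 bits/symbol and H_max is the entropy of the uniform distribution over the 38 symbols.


H_max = log2(K) = log2(38) = 5.2479 bits/symbol. Redundancy = 1 - H/H_max = 1 - 1.14/5.2479 = 1 - 0.2172 = 0.7828

0.7828


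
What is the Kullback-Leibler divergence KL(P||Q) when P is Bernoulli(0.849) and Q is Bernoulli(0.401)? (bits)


KL = p*log2(p/q) + (1-p)*log2((1-p)/(1-q)) = 0.849*log2(0.849/0.401) + 0.151*log2(0.151/0.599) = 0.6186

0.6186 bits


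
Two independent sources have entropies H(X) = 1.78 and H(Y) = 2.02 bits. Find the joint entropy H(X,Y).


For independent variables, H(X,Y) = H(X) + H(Y) = 1.78 + 2.02 = 3.8

3.8 bits


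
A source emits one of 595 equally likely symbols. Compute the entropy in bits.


H = log2(n) = log2(595) = 9.2167

9.2167 bits


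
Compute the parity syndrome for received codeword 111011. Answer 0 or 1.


Syndrome = XOR of all bits = 1 XOR 1 XOR 1 XOR 0 XOR 1 XOR 1 = 1

1


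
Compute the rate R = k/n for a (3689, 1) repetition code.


Rate = k/n = 1/3689

1/3689


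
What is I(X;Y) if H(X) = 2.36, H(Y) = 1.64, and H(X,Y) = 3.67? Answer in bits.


I(X;Y) = H(X) + H(Y) - H(X,Y) = 2.36 + 1.64 - 3.67 = 0.33

0.33 bits


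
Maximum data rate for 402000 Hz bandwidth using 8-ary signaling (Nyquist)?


Rate = 2 * B * log2(M) = 2 * 402000 * 3.0 = 2412000.0

2412000.0 bps


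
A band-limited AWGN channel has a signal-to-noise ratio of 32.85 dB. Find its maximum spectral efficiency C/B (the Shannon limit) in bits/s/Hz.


SNR_linear = 10^(32.85/10) = 1927.5249; C/B = log2(1 + SNR_linear) = log2(1 + 1927.5249) = 10.9133

10.9133 bits/s/Hz


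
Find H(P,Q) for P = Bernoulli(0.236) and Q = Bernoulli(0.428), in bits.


H(P,Q) = -p*log2(q) - (1-p)*log2(1-q). -0.236*log2(0.428) = 0.288939; -0.764*log2(0.572) = 0.615717. H(P,Q) = 0.288939 + 0.615717 = 0.9047

0.9047 bits


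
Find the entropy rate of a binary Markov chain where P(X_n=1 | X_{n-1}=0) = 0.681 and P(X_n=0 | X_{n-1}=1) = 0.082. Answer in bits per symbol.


Stationary distribution: pi_0 = p10/(p01+p10) = 0.1075, pi_1 = 0.8925. Entropy rate H' = pi_0*H(p01) + pi_1*H(p10) = 0.1075*0.9033 + 0.8925*0.4092 = 0.4623

0.4623 bits/symbol


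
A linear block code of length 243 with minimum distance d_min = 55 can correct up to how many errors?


Correction capability = floor((d-1)/2) = floor((55-1)/2) = 27

27 errors


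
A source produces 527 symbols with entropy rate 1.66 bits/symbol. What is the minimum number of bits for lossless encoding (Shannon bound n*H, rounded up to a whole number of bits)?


Minimum bits >= n * H = 527 * 1.66 = 874.82, rounded up to a whole number of bits = 875

875 bits


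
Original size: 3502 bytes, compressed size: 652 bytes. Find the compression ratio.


Ratio = original / compressed = 3502 / 652 = 5.3712

5.3712
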